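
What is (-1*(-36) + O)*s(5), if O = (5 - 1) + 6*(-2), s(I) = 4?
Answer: 112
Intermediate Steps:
O = -8 (O = 4 - 12 = -8)
(-1*(-36) + O)*s(5) = (-1*(-36) - 8)*4 = (36 - 8)*4 = 28*4 = 112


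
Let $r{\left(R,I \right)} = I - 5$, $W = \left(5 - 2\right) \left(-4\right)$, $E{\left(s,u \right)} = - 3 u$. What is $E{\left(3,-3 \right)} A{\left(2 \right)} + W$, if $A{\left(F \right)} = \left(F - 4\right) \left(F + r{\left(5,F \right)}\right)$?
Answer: $6$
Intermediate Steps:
$W = -12$ ($W = 3 \left(-4\right) = -12$)
$r{\left(R,I \right)} = -5 + I$
$A{\left(F \right)} = \left(-5 + 2 F\right) \left(-4 + F\right)$ ($A{\left(F \right)} = \left(F - 4\right) \left(F + \left(-5 + F\right)\right) = \left(-4 + F\right) \left(-5 + 2 F\right) = \left(-5 + 2 F\right) \left(-4 + F\right)$)
$E{\left(3,-3 \right)} A{\left(2 \right)} + W = \left(-3\right) \left(-3\right) \left(20 - 26 + 2 \cdot 2^{2}\right) - 12 = 9 \left(20 - 26 + 2 \cdot 4\right) - 12 = 9 \left(20 - 26 + 8\right) - 12 = 9 \cdot 2 - 12 = 18 - 12 = 6$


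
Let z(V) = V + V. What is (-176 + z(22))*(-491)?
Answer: 64812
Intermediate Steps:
z(V) = 2*V
(-176 + z(22))*(-491) = (-176 + 2*22)*(-491) = (-176 + 44)*(-491) = -132*(-491) = 64812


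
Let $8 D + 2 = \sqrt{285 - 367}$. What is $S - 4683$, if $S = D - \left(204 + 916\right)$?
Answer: $- \frac{23213}{4} + \frac{i \sqrt{82}}{8} \approx -5803.3 + 1.1319 i$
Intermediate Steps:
$D = - \frac{1}{4} + \frac{i \sqrt{82}}{8}$ ($D = - \frac{1}{4} + \frac{\sqrt{285 - 367}}{8} = - \frac{1}{4} + \frac{\sqrt{-82}}{8} = - \frac{1}{4} + \frac{i \sqrt{82}}{8} \approx -0.25 + 1.1319 i$)
$S = - \frac{4481}{4} + \frac{i \sqrt{82}}{8}$ ($S = \left(- \frac{1}{4} + \frac{i \sqrt{82}}{8}\right) - \left(204 + 916\right) = \left(- \frac{1}{4} + \frac{i \sqrt{82}}{8}\right) - 1120 = - \frac{4481}{4} + \frac{i \sqrt{82}}{8} \approx -1120.3 + 1.1319 i$)
$S - 4683 = \left(- \frac{4481}{4} + \frac{i \sqrt{82}}{8}\right) - 4683 = - \frac{23213}{4} + \frac{i \sqrt{82}}{8}$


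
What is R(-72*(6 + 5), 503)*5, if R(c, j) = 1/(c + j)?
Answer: -5/289 ≈ -0.017301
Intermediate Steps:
R(-72*(6 + 5), 503)*5 = 5/(-72*(6 + 5) + 503) = 5/(-72*11 + 503) = 5/(-792 + 503) = 5/(-289) = -1/289*5 = -5/289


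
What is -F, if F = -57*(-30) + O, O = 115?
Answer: -1825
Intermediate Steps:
F = 1825 (F = -57*(-30) + 115 = 1710 + 115 = 1825)
-F = -1*1825 = -1825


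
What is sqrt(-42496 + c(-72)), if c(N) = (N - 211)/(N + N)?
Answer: I*sqrt(6119141)/12 ≈ 206.14*I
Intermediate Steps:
c(N) = (-211 + N)/(2*N) (c(N) = (-211 + N)/((2*N)) = (-211 + N)*(1/(2*N)) = (-211 + N)/(2*N))
sqrt(-42496 + c(-72)) = sqrt(-42496 + (1/2)*(-211 - 72)/(-72)) = sqrt(-42496 + (1/2)*(-1/72)*(-283)) = sqrt(-42496 + 283/144) = sqrt(-6119141/144) = I*sqrt(6119141)/12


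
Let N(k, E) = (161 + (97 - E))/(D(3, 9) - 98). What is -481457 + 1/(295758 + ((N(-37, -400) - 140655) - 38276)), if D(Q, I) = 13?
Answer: -4780693241024/9929637 ≈ -4.8146e+5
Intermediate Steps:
N(k, E) = -258/85 + E/85 (N(k, E) = (161 + (97 - E))/(13 - 98) = (258 - E)/(-85) = (258 - E)*(-1/85) = -258/85 + E/85)
-481457 + 1/(295758 + ((N(-37, -400) - 140655) - 38276)) = -481457 + 1/(295758 + (((-258/85 + (1/85)*(-400)) - 140655) - 38276)) = -481457 + 1/(295758 + (((-258/85 - 80/17) - 140655) - 38276)) = -481457 + 1/(295758 + ((-658/85 - 140655) - 38276)) = -481457 + 1/(295758 + (-11956333/85 - 38276)) = -481457 + 1/(295758 - 15209793/85) = -481457 + 1/(9929637/85) = -481457 + 85/9929637 = -4780693241024/9929637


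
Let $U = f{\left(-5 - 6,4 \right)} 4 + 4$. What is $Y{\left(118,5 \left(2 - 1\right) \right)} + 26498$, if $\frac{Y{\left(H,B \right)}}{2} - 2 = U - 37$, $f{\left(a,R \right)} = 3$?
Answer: $26460$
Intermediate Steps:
$U = 16$ ($U = 3 \cdot 4 + 4 = 12 + 4 = 16$)
$Y{\left(H,B \right)} = -38$ ($Y{\left(H,B \right)} = 4 + 2 \left(16 - 37\right) = 4 + 2 \left(-21\right) = 4 - 42 = -38$)
$Y{\left(118,5 \left(2 - 1\right) \right)} + 26498 = -38 + 26498 = 26460$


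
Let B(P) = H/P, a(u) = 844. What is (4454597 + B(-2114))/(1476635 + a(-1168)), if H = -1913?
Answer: 3139006657/1041130202 ≈ 3.0150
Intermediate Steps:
B(P) = -1913/P
(4454597 + B(-2114))/(1476635 + a(-1168)) = (4454597 - 1913/(-2114))/(1476635 + 844) = (4454597 - 1913*(-1/2114))/1477479 = (4454597 + 1913/2114)*(1/1477479) = (9417019971/2114)*(1/1477479) = 3139006657/1041130202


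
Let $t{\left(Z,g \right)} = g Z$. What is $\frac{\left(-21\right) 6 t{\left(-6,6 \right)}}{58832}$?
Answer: $\frac{567}{7354} \approx 0.077101$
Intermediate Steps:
$t{\left(Z,g \right)} = Z g$
$\frac{\left(-21\right) 6 t{\left(-6,6 \right)}}{58832} = \frac{\left(-21\right) 6 \left(\left(-6\right) 6\right)}{58832} = \left(-126\right) \left(-36\right) \frac{1}{58832} = 4536 \cdot \frac{1}{58832} = \frac{567}{7354}$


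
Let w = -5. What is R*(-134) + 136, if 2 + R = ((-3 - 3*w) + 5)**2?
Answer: -38322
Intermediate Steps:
R = 287 (R = -2 + ((-3 - 3*(-5)) + 5)**2 = -2 + ((-3 + 15) + 5)**2 = -2 + (12 + 5)**2 = -2 + 17**2 = -2 + 289 = 287)
R*(-134) + 136 = 287*(-134) + 136 = -38458 + 136 = -38322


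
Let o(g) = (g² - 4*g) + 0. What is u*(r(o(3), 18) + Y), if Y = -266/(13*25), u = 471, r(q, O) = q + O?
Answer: 2170839/325 ≈ 6679.5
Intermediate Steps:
o(g) = g² - 4*g
r(q, O) = O + q
Y = -266/325 ≈ -0.81846
u*(r(o(3), 18) + Y) = 471*((18 + 3*(-4 + 3)) - 266/325) = 471*((18 + 3*(-1)) - 266/325) = 471*((18 - 3) - 266/325) = 471*(15 - 266/325) = 471*(4609/325) = 2170839/325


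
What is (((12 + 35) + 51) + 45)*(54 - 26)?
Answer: 4004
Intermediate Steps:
(((12 + 35) + 51) + 45)*(54 - 26) = ((47 + 51) + 45)*28 = (98 + 45)*28 = 143*28 = 4004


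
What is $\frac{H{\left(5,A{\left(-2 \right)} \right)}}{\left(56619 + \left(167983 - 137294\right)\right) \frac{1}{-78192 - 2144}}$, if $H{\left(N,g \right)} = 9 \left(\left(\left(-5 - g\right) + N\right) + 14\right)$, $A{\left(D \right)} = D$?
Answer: $- \frac{2892096}{21827} \approx -132.5$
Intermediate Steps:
$H{\left(N,g \right)} = 81 - 9 g + 9 N$ ($H{\left(N,g \right)} = 9 \left(\left(-5 + N - g\right) + 14\right) = 9 \left(9 + N - g\right) = 81 - 9 g + 9 N$)
$\frac{H{\left(5,A{\left(-2 \right)} \right)}}{\left(56619 + \left(167983 - 137294\right)\right) \frac{1}{-78192 - 2144}} = \frac{81 - -18 + 9 \cdot 5}{\left(56619 + \left(167983 - 137294\right)\right) \frac{1}{-78192 - 2144}} = \frac{81 + 18 + 45}{\left(56619 + \left(167983 - 137294\right)\right) \frac{1}{-80336}} = \frac{144}{\left(56619 + 30689\right) \left(- \frac{1}{80336}\right)} = \frac{144}{87308 \left(- \frac{1}{80336}\right)} = \frac{144}{- \frac{21827}{20084}} = 144 \left(- \frac{20084}{21827}\right) = - \frac{2892096}{21827}$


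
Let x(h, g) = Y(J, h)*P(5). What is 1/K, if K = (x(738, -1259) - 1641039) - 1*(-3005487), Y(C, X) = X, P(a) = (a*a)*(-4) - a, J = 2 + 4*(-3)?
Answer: 1/1286958 ≈ 7.7703e-7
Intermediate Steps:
J = -10 (J = 2 - 12 = -10)
P(a) = -a - 4*a² (P(a) = a²*(-4) - a = -4*a² - a = -a - 4*a²)
x(h, g) = -105*h (x(h, g) = h*(-1*5*(1 + 4*5)) = h*(-1*5*(1 + 20)) = h*(-1*5*21) = h*(-105) = -105*h)
K = 1286958 (K = (-105*738 - 1641039) - 1*(-3005487) = (-77490 - 1641039) + 3005487 = -1718529 + 3005487 = 1286958)
1/K = 1/1286958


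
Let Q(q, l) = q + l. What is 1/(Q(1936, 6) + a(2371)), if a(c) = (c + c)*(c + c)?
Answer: 1/22488506 ≈ 4.4467e-8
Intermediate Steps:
Q(q, l) = l + q
a(c) = 4*c**2 (a(c) = (2*c)*(2*c) = 4*c**2)
1/(Q(1936, 6) + a(2371)) = 1/((6 + 1936) + 4*2371**2) = 1/(1942 + 4*5621641) = 1/(1942 + 22486564) = 1/22488506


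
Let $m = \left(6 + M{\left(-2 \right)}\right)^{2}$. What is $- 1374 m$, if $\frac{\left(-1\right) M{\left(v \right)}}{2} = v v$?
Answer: $-5496$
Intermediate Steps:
$M{\left(v \right)} = - 2 v^{2}$ ($M{\left(v \right)} = - 2 v v = - 2 v^{2}$)
$m = 4$ ($m = \left(6 - 2 \left(-2\right)^{2}\right)^{2} = \left(6 - 8\right)^{2} = \left(-2\right)^{2} = 4$)
$- 1374 m = \left(-1374\right) 4 = -5496$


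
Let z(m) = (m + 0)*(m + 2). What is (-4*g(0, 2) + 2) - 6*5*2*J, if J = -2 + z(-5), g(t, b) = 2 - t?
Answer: -786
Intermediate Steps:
z(m) = m*(2 + m)
J = 13 (J = -2 - 5*(2 - 5) = -2 - 5*(-3) = -2 + 15 = 13)
(-4*g(0, 2) + 2) - 6*5*2*J = (-4*(2 - 1*0) + 2) - 6*5*2*13 = (-4*(2 + 0) + 2) - 60*13 = (-4*2 + 2) - 6*130 = (-8 + 2) - 780 = -6 - 780 = -786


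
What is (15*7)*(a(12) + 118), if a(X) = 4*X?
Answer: 17430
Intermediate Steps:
(15*7)*(a(12) + 118) = (15*7)*(4*12 + 118) = 105*(48 + 118) = 105*166 = 17430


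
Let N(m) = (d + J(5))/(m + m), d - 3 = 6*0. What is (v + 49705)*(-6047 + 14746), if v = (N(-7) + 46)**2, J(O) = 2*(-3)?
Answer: 88388703511/196 ≈ 4.5096e+8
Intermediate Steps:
d = 3 (d = 3 + 6*0 = 3 + 0 = 3)
J(O) = -6
N(m) = -3/(2*m) (N(m) = (3 - 6)/(m + m) = -3*1/(2*m) = -3/(2*m))
v = 418609/196 (v = (-3/2/(-7) + 46)**2 = (-3/2*(-1/7) + 46)**2 = (3/14 + 46)**2 = (647/14)**2 = 418609/196 ≈ 2135.8)
(v + 49705)*(-6047 + 14746) = (418609/196 + 49705)*(-6047 + 14746) = (10160789/196)*8699 = 88388703511/196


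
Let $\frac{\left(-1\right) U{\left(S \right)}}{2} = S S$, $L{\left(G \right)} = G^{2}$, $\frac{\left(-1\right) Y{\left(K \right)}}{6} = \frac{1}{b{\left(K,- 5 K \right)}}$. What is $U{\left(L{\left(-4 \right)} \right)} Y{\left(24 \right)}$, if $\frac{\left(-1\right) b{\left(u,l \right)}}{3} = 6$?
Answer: $- \frac{512}{3} \approx -170.67$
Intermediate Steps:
$b{\left(u,l \right)} = -18$ ($b{\left(u,l \right)} = \left(-3\right) 6 = -18$)
$Y{\left(K \right)} = \frac{1}{3}$ ($Y{\left(K \right)} = - \frac{6}{-18} = \left(-6\right) \left(- \frac{1}{18}\right) = \frac{1}{3}$)
$U{\left(S \right)} = - 2 S^{2}$ ($U{\left(S \right)} = - 2 S S = - 2 S^{2}$)
$U{\left(L{\left(-4 \right)} \right)} Y{\left(24 \right)} = - 2 \left(\left(-4\right)^{2}\right)^{2} \cdot \frac{1}{3} = - 2 \cdot 16^{2} \cdot \frac{1}{3} = \left(-2\right) 256 \cdot \frac{1}{3} = \left(-512\right) \frac{1}{3} = - \frac{512}{3}$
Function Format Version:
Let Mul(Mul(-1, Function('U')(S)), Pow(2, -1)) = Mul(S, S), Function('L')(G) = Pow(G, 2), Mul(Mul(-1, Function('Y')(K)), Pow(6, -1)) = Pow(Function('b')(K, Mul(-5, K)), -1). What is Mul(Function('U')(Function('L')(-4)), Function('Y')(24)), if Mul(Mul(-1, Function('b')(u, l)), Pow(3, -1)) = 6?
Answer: Rational(-512, 3) ≈ -170.67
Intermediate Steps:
Function('b')(u, l) = -18 (Function('b')(u, l) = Mul(-3, 6) = -18)
Function('Y')(K) = Rational(1, 3) (Function('Y')(K) = Mul(-6, Pow(-18, -1)) = Mul(-6, Rational(-1, 18)) = Rational(1, 3))
Function('U')(S) = Mul(-2, Pow(S, 2)) (Function('U')(S) = Mul(-2, Mul(S, S)) = Mul(-2, Pow(S, 2)))
Mul(Function('U')(Function('L')(-4)), Function('Y')(24)) = Mul(Mul(-2, Pow(Pow(-4, 2), 2)), Rational(1, 3)) = Mul(Mul(-2, Pow(16, 2)), Rational(1, 3)) = Mul(Mul(-2, 256), Rational(1, 3)) = Mul(-512, Rational(1, 3)) = Rational(-512, 3)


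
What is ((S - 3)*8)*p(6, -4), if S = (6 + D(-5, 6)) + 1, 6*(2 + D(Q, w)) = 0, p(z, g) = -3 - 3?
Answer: -96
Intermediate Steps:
p(z, g) = -6
D(Q, w) = -2 (D(Q, w) = -2 + (1/6)*0 = -2 + 0 = -2)
S = 5 (S = (6 - 2) + 1 = 4 + 1 = 5)
((S - 3)*8)*p(6, -4) = ((5 - 3)*8)*(-6) = (2*8)*(-6) = 16*(-6) = -96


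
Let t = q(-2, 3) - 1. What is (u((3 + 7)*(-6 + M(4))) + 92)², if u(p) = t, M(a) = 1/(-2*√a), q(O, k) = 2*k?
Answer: 9409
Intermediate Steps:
M(a) = -1/(2*√a)
t = 5 (t = 2*3 - 1 = 6 - 1 = 5)
u(p) = 5
(u((3 + 7)*(-6 + M(4))) + 92)² = (5 + 92)² = 97² = 9409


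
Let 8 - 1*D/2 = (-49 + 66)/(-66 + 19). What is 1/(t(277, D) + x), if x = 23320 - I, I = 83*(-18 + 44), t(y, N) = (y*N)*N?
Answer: 2209/217876350 ≈ 1.0139e-5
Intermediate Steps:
D = 786/47 (D = 16 - 2*(-49 + 66)/(-66 + 19) = 16 - 34/(-47) = 16 - 34*(-1)/47 = 16 - 2*(-17/47) = 16 + 34/47 = 786/47 ≈ 16.723)
t(y, N) = y*N² (t(y, N) = (N*y)*N = y*N²)
I = 2158 (I = 83*26 = 2158)
x = 21162 (x = 23320 - 1*2158 = 23320 - 2158 = 21162)
1/(t(277, D) + x) = 1/(277*(786/47)² + 21162) = 1/(277*(617796/2209) + 21162) = 1/(171129492/2209 + 21162) = 1/(217876350/2209) = 2209/217876350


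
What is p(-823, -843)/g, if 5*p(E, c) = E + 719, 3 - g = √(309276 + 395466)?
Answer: 104/1174555 + 104*√704742/3523665 ≈ 0.024866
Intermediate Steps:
g = 3 - √704742 (g = 3 - √(309276 + 395466) = 3 - √704742 ≈ -836.49)
p(E, c) = 719/5 + E/5 (p(E, c) = (E + 719)/5 = (719 + E)/5 = 719/5 + E/5)
p(-823, -843)/g = (719/5 + (⅕)*(-823))/(3 - √704742) = (719/5 - 823/5)/(3 - √704742) = -104/(5*(3 - √704742))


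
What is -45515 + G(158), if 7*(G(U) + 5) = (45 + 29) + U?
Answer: -318408/7 ≈ -45487.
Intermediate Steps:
G(U) = 39/7 + U/7 (G(U) = -5 + ((45 + 29) + U)/7 = -5 + (74 + U)/7 = -5 + (74/7 + U/7) = 39/7 + U/7)
-45515 + G(158) = -45515 + (39/7 + (1/7)*158) = -45515 + (39/7 + 158/7) = -45515 + 197/7 = -318408/7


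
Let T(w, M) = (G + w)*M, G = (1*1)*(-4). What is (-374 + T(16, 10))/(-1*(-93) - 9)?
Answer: -127/42 ≈ -3.0238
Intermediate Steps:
G = -4 (G = 1*(-4) = -4)
T(w, M) = M*(-4 + w) (T(w, M) = (-4 + w)*M = M*(-4 + w))
(-374 + T(16, 10))/(-1*(-93) - 9) = (-374 + 10*(-4 + 16))/(-1*(-93) - 9) = (-374 + 10*12)/(93 - 9) = (-374 + 120)/84 = -254*1/84 = -127/42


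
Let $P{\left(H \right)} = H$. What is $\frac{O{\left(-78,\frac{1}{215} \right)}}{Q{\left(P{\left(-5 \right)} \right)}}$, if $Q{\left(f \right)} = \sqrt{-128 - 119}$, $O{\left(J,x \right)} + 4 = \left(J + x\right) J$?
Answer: $- \frac{1307122 i \sqrt{247}}{53105} \approx - 386.84 i$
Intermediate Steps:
$O{\left(J,x \right)} = -4 + J \left(J + x\right)$ ($O{\left(J,x \right)} = -4 + \left(J + x\right) J = -4 + J \left(J + x\right)$)
$Q{\left(f \right)} = i \sqrt{247}$ ($Q{\left(f \right)} = \sqrt{-247} = i \sqrt{247}$)
$\frac{O{\left(-78,\frac{1}{215} \right)}}{Q{\left(P{\left(-5 \right)} \right)}} = \frac{-4 + \left(-78\right)^{2} - \frac{78}{215}}{i \sqrt{247}} = \left(-4 + 6084 - \frac{78}{215}\right) \left(- \frac{i \sqrt{247}}{247}\right) = \frac{1307122 \left(- \frac{i \sqrt{247}}{247}\right)}{215} = - \frac{1307122 i \sqrt{247}}{53105}$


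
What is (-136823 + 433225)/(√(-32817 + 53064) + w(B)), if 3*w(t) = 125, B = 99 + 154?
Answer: -55575375/83299 + 1333809*√20247/83299 ≈ 1611.2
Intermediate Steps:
B = 253
w(t) = 125/3 (w(t) = (⅓)*125 = 125/3)
(-136823 + 433225)/(√(-32817 + 53064) + w(B)) = (-136823 + 433225)/(√(-32817 + 53064) + 125/3) = 296402/(√20247 + 125/3) = 296402/(125/3 + √20247)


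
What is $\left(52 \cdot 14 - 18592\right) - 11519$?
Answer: $-29383$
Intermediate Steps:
$\left(52 \cdot 14 - 18592\right) - 11519 = \left(728 - 18592\right) - 11519 = -17864 - 11519 = -29383$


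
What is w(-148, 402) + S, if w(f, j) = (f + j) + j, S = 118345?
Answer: 119001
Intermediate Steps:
w(f, j) = f + 2*j
w(-148, 402) + S = (-148 + 2*402) + 118345 = (-148 + 804) + 118345 = 656 + 118345 = 119001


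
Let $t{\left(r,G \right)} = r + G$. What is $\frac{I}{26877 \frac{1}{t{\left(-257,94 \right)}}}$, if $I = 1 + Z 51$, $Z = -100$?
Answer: $\frac{831137}{26877} \approx 30.924$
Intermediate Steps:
$t{\left(r,G \right)} = G + r$
$I = -5099$ ($I = 1 - 5100 = -5099$)
$\frac{I}{26877 \frac{1}{t{\left(-257,94 \right)}}} = - \frac{5099}{26877 \frac{1}{94 - 257}} = - \frac{5099}{26877 \frac{1}{-163}} = - \frac{5099}{26877 \left(- \frac{1}{163}\right)} = - \frac{5099}{- \frac{26877}{163}} = \left(-5099\right) \left(- \frac{163}{26877}\right) = \frac{831137}{26877}$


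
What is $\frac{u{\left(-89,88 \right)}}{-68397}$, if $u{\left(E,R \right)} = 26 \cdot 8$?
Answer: $- \frac{208}{68397} \approx -0.0030411$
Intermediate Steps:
$u{\left(E,R \right)} = 208$
$\frac{u{\left(-89,88 \right)}}{-68397} = \frac{208}{-68397} = 208 \left(- \frac{1}{68397}\right) = - \frac{208}{68397}$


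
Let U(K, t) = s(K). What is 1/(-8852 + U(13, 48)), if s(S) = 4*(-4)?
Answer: -1/8868 ≈ -0.00011277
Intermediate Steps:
s(S) = -16
U(K, t) = -16
1/(-8852 + U(13, 48)) = 1/(-8852 - 16) = 1/(-8868) = -1/8868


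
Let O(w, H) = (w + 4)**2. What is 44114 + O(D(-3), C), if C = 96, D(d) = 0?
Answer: 44130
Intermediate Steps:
O(w, H) = (4 + w)**2
44114 + O(D(-3), C) = 44114 + (4 + 0)**2 = 44114 + 4**2 = 44114 + 16 = 44130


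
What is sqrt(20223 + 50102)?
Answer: 5*sqrt(2813) ≈ 265.19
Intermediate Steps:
sqrt(20223 + 50102) = sqrt(70325) = 5*sqrt(2813)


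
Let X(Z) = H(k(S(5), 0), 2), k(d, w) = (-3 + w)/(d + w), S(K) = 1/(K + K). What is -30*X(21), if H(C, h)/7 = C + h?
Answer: 5880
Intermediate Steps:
S(K) = 1/(2*K)
k(d, w) = (-3 + w)/(d + w)
H(C, h) = 7*C + 7*h (H(C, h) = 7*(C + h) = 7*C + 7*h)
X(Z) = -196 (X(Z) = 7*((-3 + 0)/((½)/5 + 0)) + 7*2 = 7*(-3/((½)*(⅕) + 0)) + 14 = 7*(-3/(⅒ + 0)) + 14 = 7*(-3/(⅒)) + 14 = 7*(10*(-3)) + 14 = 7*(-30) + 14 = -210 + 14 = -196)
-30*X(21) = -30*(-196) = 5880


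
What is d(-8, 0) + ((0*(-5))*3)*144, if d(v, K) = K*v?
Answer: 0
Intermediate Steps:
d(-8, 0) + ((0*(-5))*3)*144 = 0*(-8) + ((0*(-5))*3)*144 = 0 + (0*3)*144 = 0 + 0*144 = 0 + 0 = 0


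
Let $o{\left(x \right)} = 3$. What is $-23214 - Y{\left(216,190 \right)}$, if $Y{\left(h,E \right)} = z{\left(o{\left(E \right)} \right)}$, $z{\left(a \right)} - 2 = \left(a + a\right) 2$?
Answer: $-23228$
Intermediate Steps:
$z{\left(a \right)} = 2 + 4 a$ ($z{\left(a \right)} = 2 + \left(a + a\right) 2 = 2 + 2 a 2 = 2 + 4 a$)
$Y{\left(h,E \right)} = 14$ ($Y{\left(h,E \right)} = 2 + 4 \cdot 3 = 2 + 12 = 14$)
$-23214 - Y{\left(216,190 \right)} = -23214 - 14 = -23228$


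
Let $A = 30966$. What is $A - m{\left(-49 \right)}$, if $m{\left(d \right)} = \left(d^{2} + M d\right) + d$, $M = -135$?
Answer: $21999$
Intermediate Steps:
$m{\left(d \right)} = d^{2} - 134 d$ ($m{\left(d \right)} = \left(d^{2} - 135 d\right) + d = d^{2} - 134 d$)
$A - m{\left(-49 \right)} = 30966 - - 49 \left(-134 - 49\right) = 30966 - \left(-49\right) \left(-183\right) = 30966 - 8967 = 21999$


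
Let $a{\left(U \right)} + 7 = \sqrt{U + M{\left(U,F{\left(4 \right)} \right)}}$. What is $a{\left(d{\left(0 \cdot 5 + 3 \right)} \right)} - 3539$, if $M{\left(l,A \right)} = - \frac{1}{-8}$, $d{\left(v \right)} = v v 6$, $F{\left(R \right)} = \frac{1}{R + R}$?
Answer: $-3546 + \frac{\sqrt{866}}{4} \approx -3538.6$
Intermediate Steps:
$F{\left(R \right)} = \frac{1}{2 R}$
$d{\left(v \right)} = 6 v^{2}$ ($d{\left(v \right)} = v^{2} \cdot 6 = 6 v^{2}$)
$M{\left(l,A \right)} = \frac{1}{8}$ ($M{\left(l,A \right)} = \left(-1\right) \left(- \frac{1}{8}\right) = \frac{1}{8}$)
$a{\left(U \right)} = -7 + \sqrt{\frac{1}{8} + U}$ ($a{\left(U \right)} = -7 + \sqrt{U + \frac{1}{8}} = -7 + \sqrt{\frac{1}{8} + U}$)
$a{\left(d{\left(0 \cdot 5 + 3 \right)} \right)} - 3539 = \left(-7 + \frac{\sqrt{2 + 16 \cdot 6 \left(0 \cdot 5 + 3\right)^{2}}}{4}\right) - 3539 = \left(-7 + \frac{\sqrt{2 + 16 \cdot 6 \left(0 + 3\right)^{2}}}{4}\right) - 3539 = \left(-7 + \frac{\sqrt{2 + 16 \cdot 6 \cdot 3^{2}}}{4}\right) - 3539 = \left(-7 + \frac{\sqrt{2 + 16 \cdot 6 \cdot 9}}{4}\right) - 3539 = \left(-7 + \frac{\sqrt{2 + 16 \cdot 54}}{4}\right) - 3539 = \left(-7 + \frac{\sqrt{2 + 864}}{4}\right) - 3539 = \left(-7 + \frac{\sqrt{866}}{4}\right) - 3539 = -3546 + \frac{\sqrt{866}}{4}$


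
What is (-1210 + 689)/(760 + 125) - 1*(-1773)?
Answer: 1568584/885 ≈ 1772.4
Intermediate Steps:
(-1210 + 689)/(760 + 125) - 1*(-1773) = -521/885 + 1773 = 1568584/885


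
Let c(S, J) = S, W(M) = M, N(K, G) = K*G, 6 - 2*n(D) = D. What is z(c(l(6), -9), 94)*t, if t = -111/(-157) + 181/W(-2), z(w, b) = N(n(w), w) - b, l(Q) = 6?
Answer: 1325165/157 ≈ 8440.5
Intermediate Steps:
n(D) = 3 - D/2
N(K, G) = G*K
z(w, b) = -b + w*(3 - w/2) (z(w, b) = w*(3 - w/2) - b = -b + w*(3 - w/2))
t = -28195/314 (t = -111/(-157) + 181/(-2) = -111*(-1/157) + 181*(-1/2) = 111/157 - 181/2 = -28195/314 ≈ -89.793)
z(c(l(6), -9), 94)*t = (-1*94 + 3*6 - 1/2*6**2)*(-28195/314) = (-94 + 18 - 1/2*36)*(-28195/314) = (-94 + 18 - 18)*(-28195/314) = -94*(-28195/314) = 1325165/157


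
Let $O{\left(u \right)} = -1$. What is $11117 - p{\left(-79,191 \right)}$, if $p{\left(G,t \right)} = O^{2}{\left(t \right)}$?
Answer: $11116$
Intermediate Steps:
$p{\left(G,t \right)} = 1$ ($p{\left(G,t \right)} = \left(-1\right)^{2} = 1$)
$11117 - p{\left(-79,191 \right)} = 11117 - 1 = 11116$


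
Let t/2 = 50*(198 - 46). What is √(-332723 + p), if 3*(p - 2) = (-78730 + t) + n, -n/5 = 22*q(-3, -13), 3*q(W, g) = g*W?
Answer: I*√3189369/3 ≈ 595.29*I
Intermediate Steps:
t = 15200 (t = 2*(50*(198 - 46)) = 2*(50*152) = 2*7600 = 15200)
q(W, g) = W*g/3 (q(W, g) = (g*W)/3 = (W*g)/3 = W*g/3)
n = -1430 (n = -110*(⅓)*(-3)*(-13) = -110*13 = -5*286 = -1430)
p = -64954/3 (p = 2 + ((-78730 + 15200) - 1430)/3 = 2 + (-63530 - 1430)/3 = 2 + (⅓)*(-64960) = 2 - 64960/3 = -64954/3 ≈ -21651.)
√(-332723 + p) = √(-332723 - 64954/3) = √(-1063123/3) = I*√3189369/3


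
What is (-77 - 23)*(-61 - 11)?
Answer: 7200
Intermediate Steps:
(-77 - 23)*(-61 - 11) = -100*(-72) = 7200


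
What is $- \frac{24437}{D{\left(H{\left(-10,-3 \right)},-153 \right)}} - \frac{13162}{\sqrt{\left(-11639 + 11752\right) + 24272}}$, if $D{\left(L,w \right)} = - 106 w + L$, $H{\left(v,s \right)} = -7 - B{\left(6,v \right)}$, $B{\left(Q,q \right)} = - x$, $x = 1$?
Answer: $- \frac{3491}{2316} - \frac{13162 \sqrt{24385}}{24385} \approx -85.794$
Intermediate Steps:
$B{\left(Q,q \right)} = -1$ ($B{\left(Q,q \right)} = \left(-1\right) 1 = -1$)
$H{\left(v,s \right)} = -6$ ($H{\left(v,s \right)} = -7 - -1 = -7 + 1 = -6$)
$D{\left(L,w \right)} = L - 106 w$
$- \frac{24437}{D{\left(H{\left(-10,-3 \right)},-153 \right)}} - \frac{13162}{\sqrt{\left(-11639 + 11752\right) + 24272}} = - \frac{24437}{-6 - -16218} - \frac{13162}{\sqrt{\left(-11639 + 11752\right) + 24272}} = - \frac{24437}{-6 + 16218} - \frac{13162}{\sqrt{113 + 24272}} = - \frac{24437}{16212} - \frac{13162}{\sqrt{24385}} = \left(-24437\right) \frac{1}{16212} - 13162 \frac{\sqrt{24385}}{24385} = - \frac{3491}{2316} - \frac{13162 \sqrt{24385}}{24385}$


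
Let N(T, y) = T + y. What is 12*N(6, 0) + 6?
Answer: 78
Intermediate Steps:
12*N(6, 0) + 6 = 12*(6 + 0) + 6 = 12*6 + 6 = 72 + 6 = 78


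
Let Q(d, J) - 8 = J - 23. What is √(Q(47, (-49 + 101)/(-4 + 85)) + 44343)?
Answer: 2*√897655/9 ≈ 210.54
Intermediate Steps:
Q(d, J) = -15 + J (Q(d, J) = 8 + (J - 23) = 8 + (-23 + J) = -15 + J)
√(Q(47, (-49 + 101)/(-4 + 85)) + 44343) = √((-15 + (-49 + 101)/(-4 + 85)) + 44343) = √((-15 + 52/81) + 44343) = √(-1163/81 + 44343) = √(3590620/81) = 2*√897655/9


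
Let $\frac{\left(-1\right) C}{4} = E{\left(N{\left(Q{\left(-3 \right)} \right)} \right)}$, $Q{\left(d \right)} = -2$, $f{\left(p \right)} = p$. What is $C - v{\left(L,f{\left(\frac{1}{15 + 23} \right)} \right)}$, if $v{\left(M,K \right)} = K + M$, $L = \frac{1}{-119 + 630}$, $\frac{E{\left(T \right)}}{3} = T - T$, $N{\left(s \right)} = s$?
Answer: $- \frac{549}{19418} \approx -0.028273$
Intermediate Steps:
$E{\left(T \right)} = 0$ ($E{\left(T \right)} = 3 \left(T - T\right) = 3 \cdot 0 = 0$)
$C = 0$ ($C = \left(-4\right) 0 = 0$)
$L = \frac{1}{511} \approx 0.0019569$
$C - v{\left(L,f{\left(\frac{1}{15 + 23} \right)} \right)} = 0 - \left(\frac{1}{15 + 23} + \frac{1}{511}\right) = 0 - \left(\frac{1}{38} + \frac{1}{511}\right) = 0 - \frac{549}{19418} = - \frac{549}{19418}$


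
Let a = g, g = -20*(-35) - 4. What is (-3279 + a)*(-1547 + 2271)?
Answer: -1870092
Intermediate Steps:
g = 696 (g = 700 - 4 = 696)
a = 696
(-3279 + a)*(-1547 + 2271) = (-3279 + 696)*(-1547 + 2271) = -2583*724 = -1870092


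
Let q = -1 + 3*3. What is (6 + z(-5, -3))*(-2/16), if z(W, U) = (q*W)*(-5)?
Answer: -103/4 ≈ -25.750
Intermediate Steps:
q = 8 (q = -1 + 9 = 8)
z(W, U) = -40*W (z(W, U) = (8*W)*(-5) = -40*W)
(6 + z(-5, -3))*(-2/16) = (6 - 40*(-5))*(-2/16) = (6 + 200)*(-2*1/16) = 206*(-⅛) = -103/4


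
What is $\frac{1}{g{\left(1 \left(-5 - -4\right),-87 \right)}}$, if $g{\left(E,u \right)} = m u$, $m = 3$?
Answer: $- \frac{1}{261} \approx -0.0038314$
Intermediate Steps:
$g{\left(E,u \right)} = 3 u$
$\frac{1}{g{\left(1 \left(-5 - -4\right),-87 \right)}} = \frac{1}{3 \left(-87\right)} = \frac{1}{-261} = - \frac{1}{261}$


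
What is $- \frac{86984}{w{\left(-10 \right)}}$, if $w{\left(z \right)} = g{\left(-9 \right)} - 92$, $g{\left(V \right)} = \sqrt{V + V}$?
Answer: $\frac{4001264}{4241} + \frac{130476 i \sqrt{2}}{4241} \approx 943.47 + 43.509 i$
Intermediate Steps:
$g{\left(V \right)} = \sqrt{2} \sqrt{V}$ ($g{\left(V \right)} = \sqrt{2 V} = \sqrt{2} \sqrt{V}$)
$w{\left(z \right)} = -92 + 3 i \sqrt{2}$ ($w{\left(z \right)} = \sqrt{2} \sqrt{-9} - 92 = \sqrt{2} \cdot 3 i - 92 = 3 i \sqrt{2} - 92 = -92 + 3 i \sqrt{2}$)
$- \frac{86984}{w{\left(-10 \right)}} = - \frac{86984}{-92 + 3 i \sqrt{2}}$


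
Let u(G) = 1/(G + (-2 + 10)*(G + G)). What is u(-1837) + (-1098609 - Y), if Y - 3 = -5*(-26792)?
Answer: -38491990989/31229 ≈ -1.2326e+6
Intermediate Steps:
Y = 133963 (Y = 3 - 5*(-26792) = 3 + 133960 = 133963)
u(G) = 1/(17*G) (u(G) = 1/(G + 8*(2*G)) = 1/(G + 16*G) = 1/(17*G))
u(-1837) + (-1098609 - Y) = (1/17)/(-1837) + (-1098609 - 1*133963) = (1/17)*(-1/1837) + (-1098609 - 133963) = -1/31229 - 1232572 = -38491990989/31229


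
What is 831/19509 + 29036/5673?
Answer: 3121189/604779 ≈ 5.1609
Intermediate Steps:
831/19509 + 29036/5673 = 831*(1/19509) + 29036*(1/5673) = 277/6503 + 476/93 = 3121189/604779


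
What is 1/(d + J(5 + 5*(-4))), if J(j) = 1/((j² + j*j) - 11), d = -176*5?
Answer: -439/386319 ≈ -0.0011364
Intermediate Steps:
d = -880
J(j) = 1/(-11 + 2*j²) (J(j) = 1/((j² + j²) - 11) = 1/(2*j² - 11) = 1/(-11 + 2*j²))
1/(d + J(5 + 5*(-4))) = 1/(-880 + 1/(-11 + 2*(5 + 5*(-4))²)) = 1/(-880 + 1/(-11 + 2*(5 - 20)²)) = 1/(-880 + 1/(-11 + 2*(-15)²)) = 1/(-880 + 1/(-11 + 2*225)) = 1/(-880 + 1/(-11 + 450)) = 1/(-880 + 1/439) = 1/(-386319/439) = -439/386319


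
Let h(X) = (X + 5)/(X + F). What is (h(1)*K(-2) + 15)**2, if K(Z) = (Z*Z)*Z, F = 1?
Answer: 81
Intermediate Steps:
h(X) = (5 + X)/(1 + X) (h(X) = (X + 5)/(X + 1) = (5 + X)/(1 + X))
K(Z) = Z**3 (K(Z) = Z**2*Z = Z**3)
(h(1)*K(-2) + 15)**2 = (((5 + 1)/(1 + 1))*(-2)**3 + 15)**2 = ((6/2)*(-8) + 15)**2 = (((1/2)*6)*(-8) + 15)**2 = (3*(-8) + 15)**2 = (-24 + 15)**2 = (-9)**2 = 81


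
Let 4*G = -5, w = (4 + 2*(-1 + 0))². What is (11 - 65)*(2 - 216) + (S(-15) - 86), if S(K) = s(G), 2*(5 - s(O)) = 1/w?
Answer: 91799/8 ≈ 11475.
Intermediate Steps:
w = 4 (w = (4 + 2*(-1))² = (4 - 2)² = 2² = 4)
G = -5/4 (G = (¼)*(-5) = -5/4 ≈ -1.2500)
s(O) = 39/8 (s(O) = 5 - ½/4 = 5 - ½*¼ = 5 - ⅛ = 39/8)
S(K) = 39/8
(11 - 65)*(2 - 216) + (S(-15) - 86) = (11 - 65)*(2 - 216) + (39/8 - 86) = -54*(-214) - 649/8 = 11556 - 649/8 = 91799/8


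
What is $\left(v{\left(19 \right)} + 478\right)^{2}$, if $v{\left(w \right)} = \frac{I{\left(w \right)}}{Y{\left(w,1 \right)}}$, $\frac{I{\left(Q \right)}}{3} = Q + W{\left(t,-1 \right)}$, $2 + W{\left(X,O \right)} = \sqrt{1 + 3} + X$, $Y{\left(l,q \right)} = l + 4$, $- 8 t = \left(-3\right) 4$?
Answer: $\frac{488896321}{2116} \approx 2.3105 \cdot 10^{5}$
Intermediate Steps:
$t = \frac{3}{2}$ ($t = - \frac{\left(-3\right) 4}{8} = \left(- \frac{1}{8}\right) \left(-12\right) = \frac{3}{2} \approx 1.5$)
$Y{\left(l,q \right)} = 4 + l$
$W{\left(X,O \right)} = X$ ($W{\left(X,O \right)} = -2 + \left(\sqrt{1 + 3} + X\right) = -2 + \left(\sqrt{4} + X\right) = -2 + \left(2 + X\right) = X$)
$I{\left(Q \right)} = \frac{9}{2} + 3 Q$ ($I{\left(Q \right)} = 3 \left(Q + \frac{3}{2}\right) = 3 \left(\frac{3}{2} + Q\right) = \frac{9}{2} + 3 Q$)
$v{\left(w \right)} = \frac{\frac{9}{2} + 3 w}{4 + w}$
$\left(v{\left(19 \right)} + 478\right)^{2} = \left(\frac{3 \left(3 + 2 \cdot 19\right)}{2 \left(4 + 19\right)} + 478\right)^{2} = \left(\frac{3 \left(3 + 38\right)}{2 \cdot 23} + 478\right)^{2} = \left(\frac{3}{2} \cdot \frac{1}{23} \cdot 41 + 478\right)^{2} = \left(\frac{123}{46} + 478\right)^{2} = \left(\frac{22111}{46}\right)^{2} = \frac{488896321}{2116}$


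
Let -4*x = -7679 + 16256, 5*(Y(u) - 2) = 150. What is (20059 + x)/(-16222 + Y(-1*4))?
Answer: -71659/64760 ≈ -1.1065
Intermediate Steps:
Y(u) = 32 (Y(u) = 2 + (⅕)*150 = 2 + 30 = 32)
x = -8577/4 (x = -(-7679 + 16256)/4 = -¼*8577 = -8577/4 ≈ -2144.3)
(20059 + x)/(-16222 + Y(-1*4)) = (20059 - 8577/4)/(-16222 + 32) = (71659/4)/(-16190) = (71659/4)*(-1/16190) = -71659/64760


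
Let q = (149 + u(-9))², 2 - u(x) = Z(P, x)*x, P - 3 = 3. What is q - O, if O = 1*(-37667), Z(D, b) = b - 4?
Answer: 38823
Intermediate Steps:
P = 6 (P = 3 + 3 = 6)
Z(D, b) = -4 + b
u(x) = 2 - x*(-4 + x) (u(x) = 2 - (-4 + x)*x = 2 - x*(-4 + x))
q = 1156 (q = (149 + (2 - 1*(-9)*(-4 - 9)))² = (149 + (2 - 1*(-9)*(-13)))² = (149 + (2 - 117))² = (149 - 115)² = 34² = 1156)
O = -37667
q - O = 1156 - 1*(-37667) = 1156 + 37667 = 38823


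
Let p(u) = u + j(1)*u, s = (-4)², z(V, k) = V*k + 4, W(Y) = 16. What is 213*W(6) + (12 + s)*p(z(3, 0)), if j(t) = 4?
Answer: 3968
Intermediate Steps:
z(V, k) = 4 + V*k
s = 16
p(u) = 5*u (p(u) = u + 4*u = 5*u)
213*W(6) + (12 + s)*p(z(3, 0)) = 213*16 + (12 + 16)*(5*(4 + 3*0)) = 3408 + 28*(5*(4 + 0)) = 3408 + 28*(5*4) = 3408 + 28*20 = 3408 + 560 = 3968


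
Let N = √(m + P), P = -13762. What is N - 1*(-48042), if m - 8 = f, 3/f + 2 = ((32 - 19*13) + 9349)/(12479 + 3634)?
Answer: 48042 + I*√1833826396511/11546 ≈ 48042.0 + 117.29*I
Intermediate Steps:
f = -48339/23092 (f = 3/(-2 + ((32 - 19*13) + 9349)/(12479 + 3634)) = 3/(-2 + ((32 - 247) + 9349)/16113) = 3/(-2 + (-215 + 9349)*(1/16113)) = 3/(-2 + 9134*(1/16113)) = 3/(-2 + 9134/16113) = 3/(-23092/16113) = 3*(-16113/23092) = -48339/23092 ≈ -2.0933)
m = 136397/23092 (m = 8 - 48339/23092 = 136397/23092 ≈ 5.9067)
N = I*√1833826396511/11546 (N = √(136397/23092 - 13762) = √(-317655707/23092) = I*√1833826396511/11546 ≈ 117.29*I)
N - 1*(-48042) = I*√1833826396511/11546 - 1*(-48042) = I*√1833826396511/11546 + 48042 = 48042 + I*√1833826396511/11546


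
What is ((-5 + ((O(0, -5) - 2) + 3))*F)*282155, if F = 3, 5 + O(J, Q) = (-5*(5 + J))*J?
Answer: -7618185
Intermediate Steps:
O(J, Q) = -5 + J*(-25 - 5*J) (O(J, Q) = -5 + (-5*(5 + J))*J = -5 + (-25 - 5*J)*J = -5 + J*(-25 - 5*J))
((-5 + ((O(0, -5) - 2) + 3))*F)*282155 = ((-5 + (((-5 - 25*0 - 5*0²) - 2) + 3))*3)*282155 = ((-5 + (((-5 + 0 - 5*0) - 2) + 3))*3)*282155 = ((-5 + (((-5 + 0 + 0) - 2) + 3))*3)*282155 = ((-5 + ((-5 - 2) + 3))*3)*282155 = ((-5 + (-7 + 3))*3)*282155 = ((-5 - 4)*3)*282155 = -9*3*282155 = -27*282155 = -7618185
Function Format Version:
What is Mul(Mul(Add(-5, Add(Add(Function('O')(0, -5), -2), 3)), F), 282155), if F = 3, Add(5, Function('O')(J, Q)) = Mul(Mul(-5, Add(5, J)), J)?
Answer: -7618185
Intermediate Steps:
Function('O')(J, Q) = Add(-5, Mul(J, Add(-25, Mul(-5, J)))) (Function('O')(J, Q) = Add(-5, Mul(Mul(-5, Add(5, J)), J)) = Add(-5, Mul(Add(-25, Mul(-5, J)), J)) = Add(-5, Mul(J, Add(-25, Mul(-5, J)))))
Mul(Mul(Add(-5, Add(Add(Function('O')(0, -5), -2), 3)), F), 282155) = Mul(Mul(Add(-5, Add(Add(Add(-5, Mul(-25, 0), Mul(-5, Pow(0, 2))), -2), 3)), 3), 282155) = Mul(Mul(Add(-5, Add(Add(Add(-5, 0, Mul(-5, 0)), -2), 3)), 3), 282155) = Mul(Mul(Add(-5, Add(Add(Add(-5, 0, 0), -2), 3)), 3), 282155) = Mul(Mul(Add(-5, Add(Add(-5, -2), 3)), 3), 282155) = Mul(Mul(Add(-5, Add(-7, 3)), 3), 282155) = Mul(Mul(Add(-5, -4), 3), 282155) = Mul(Mul(-9, 3), 282155) = Mul(-27, 282155) = -7618185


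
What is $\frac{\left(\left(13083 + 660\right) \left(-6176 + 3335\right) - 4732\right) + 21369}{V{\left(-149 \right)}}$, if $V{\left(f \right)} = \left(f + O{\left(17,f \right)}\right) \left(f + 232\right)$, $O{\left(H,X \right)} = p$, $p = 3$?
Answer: $\frac{19513613}{6059} \approx 3220.6$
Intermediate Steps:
$O{\left(H,X \right)} = 3$
$V{\left(f \right)} = \left(3 + f\right) \left(232 + f\right)$ ($V{\left(f \right)} = \left(f + 3\right) \left(f + 232\right) = \left(3 + f\right) \left(232 + f\right)$)
$\frac{\left(\left(13083 + 660\right) \left(-6176 + 3335\right) - 4732\right) + 21369}{V{\left(-149 \right)}} = \frac{\left(\left(13083 + 660\right) \left(-6176 + 3335\right) - 4732\right) + 21369}{696 + \left(-149\right)^{2} + 235 \left(-149\right)} = \frac{\left(13743 \left(-2841\right) - 4732\right) + 21369}{696 + 22201 - 35015} = \frac{\left(-39043863 - 4732\right) + 21369}{-12118} = \left(-39048595 + 21369\right) \left(- \frac{1}{12118}\right) = \left(-39027226\right) \left(- \frac{1}{12118}\right) = \frac{19513613}{6059}$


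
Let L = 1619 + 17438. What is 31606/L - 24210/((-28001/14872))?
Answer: 6862379193446/533615057 ≈ 12860.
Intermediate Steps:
L = 19057
31606/L - 24210/((-28001/14872)) = 31606/19057 - 24210/((-28001/14872)) = 31606*(1/19057) - 24210/((-28001*1/14872)) = 31606/19057 - 24210/(-28001/14872) = 31606/19057 - 24210*(-14872/28001) = 31606/19057 + 360051120/28001 = 6862379193446/533615057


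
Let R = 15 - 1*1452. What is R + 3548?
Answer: 2111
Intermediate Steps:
R = -1437 (R = 15 - 1452 = -1437)
R + 3548 = -1437 + 3548 = 2111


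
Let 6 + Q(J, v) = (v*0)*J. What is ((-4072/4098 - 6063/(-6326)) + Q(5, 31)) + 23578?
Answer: 305539194479/12961974 ≈ 23572.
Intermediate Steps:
Q(J, v) = -6 (Q(J, v) = -6 + (v*0)*J = -6 + 0*J = -6 + 0 = -6)
((-4072/4098 - 6063/(-6326)) + Q(5, 31)) + 23578 = ((-4072/4098 - 6063/(-6326)) - 6) + 23578 = ((-4072*1/4098 - 6063*(-1/6326)) - 6) + 23578 = ((-2036/2049 + 6063/6326) - 6) + 23578 = (-456649/12961974 - 6) + 23578 = -78228493/12961974 + 23578 = 305539194479/12961974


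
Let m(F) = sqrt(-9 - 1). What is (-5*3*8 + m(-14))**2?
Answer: (120 - I*sqrt(10))**2 ≈ 14390.0 - 758.95*I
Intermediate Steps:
m(F) = I*sqrt(10) (m(F) = sqrt(-10) = I*sqrt(10))
(-5*3*8 + m(-14))**2 = (-5*3*8 + I*sqrt(10))**2 = (-15*8 + I*sqrt(10))**2 = (-120 + I*sqrt(10))**2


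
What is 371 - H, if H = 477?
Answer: -106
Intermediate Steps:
371 - H = 371 - 1*477 = 371 - 477 = -106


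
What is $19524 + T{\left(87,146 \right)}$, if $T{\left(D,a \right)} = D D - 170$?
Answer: $26923$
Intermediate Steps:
$T{\left(D,a \right)} = -170 + D^{2}$ ($T{\left(D,a \right)} = D^{2} - 170 = -170 + D^{2}$)
$19524 + T{\left(87,146 \right)} = 19524 - \left(170 - 87^{2}\right) = 19524 + \left(-170 + 7569\right) = 19524 + 7399 = 26923$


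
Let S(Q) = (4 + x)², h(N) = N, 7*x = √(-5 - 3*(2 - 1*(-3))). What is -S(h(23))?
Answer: -764/49 - 16*I*√5/7 ≈ -15.592 - 5.111*I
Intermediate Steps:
x = 2*I*√5/7 (x = √(-5 - 3*(2 - 1*(-3)))/7 = √(-5 - 3*(2 + 3))/7 = √(-5 - 3*5)/7 = √(-5 - 15)/7 = √(-20)/7 = (2*I*√5)/7 = 2*I*√5/7 ≈ 0.63888*I)
S(Q) = (4 + 2*I*√5/7)²
-S(h(23)) = -(764/49 + 16*I*√5/7) = -764/49 - 16*I*√5/7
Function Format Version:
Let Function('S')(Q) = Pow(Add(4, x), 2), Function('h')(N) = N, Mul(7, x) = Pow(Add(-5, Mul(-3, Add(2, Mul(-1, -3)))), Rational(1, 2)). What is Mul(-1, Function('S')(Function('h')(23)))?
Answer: Add(Rational(-764, 49), Mul(Rational(-16, 7), I, Pow(5, Rational(1, 2)))) ≈ Add(-15.592, Mul(-5.1110, I))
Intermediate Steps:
x = Mul(Rational(2, 7), I, Pow(5, Rational(1, 2))) (x = Mul(Rational(1, 7), Pow(Add(-5, Mul(-3, Add(2, Mul(-1, -3)))), Rational(1, 2))) = Mul(Rational(1, 7), Pow(Add(-5, Mul(-3, Add(2, 3))), Rational(1, 2))) = Mul(Rational(1, 7), Pow(Add(-5, Mul(-3, 5)), Rational(1, 2))) = Mul(Rational(1, 7), Pow(Add(-5, -15), Rational(1, 2))) = Mul(Rational(1, 7), Pow(-20, Rational(1, 2))) = Mul(Rational(1, 7), Mul(2, I, Pow(5, Rational(1, 2)))) = Mul(Rational(2, 7), I, Pow(5, Rational(1, 2))) ≈ Mul(0.63888, I))
Function('S')(Q) = Pow(Add(4, Mul(Rational(2, 7), I, Pow(5, Rational(1, 2)))), 2)
Mul(-1, Function('S')(Function('h')(23))) = Mul(-1, Add(Rational(764, 49), Mul(Rational(16, 7), I, Pow(5, Rational(1, 2))))) = Add(Rational(-764, 49), Mul(Rational(-16, 7), I, Pow(5, Rational(1, 2))))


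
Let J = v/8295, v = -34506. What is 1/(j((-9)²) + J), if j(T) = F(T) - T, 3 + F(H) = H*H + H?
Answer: 2765/18121368 ≈ 0.00015258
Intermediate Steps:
F(H) = -3 + H + H² (F(H) = -3 + (H*H + H) = -3 + (H² + H) = -3 + (H + H²) = -3 + H + H²)
J = -11502/2765 (J = -34506/8295 = -34506*1/8295 = -11502/2765 ≈ -4.1599)
j(T) = -3 + T² (j(T) = (-3 + T + T²) - T = -3 + T²)
1/(j((-9)²) + J) = 1/((-3 + ((-9)²)²) - 11502/2765) = 1/((-3 + 81²) - 11502/2765) = 1/((-3 + 6561) - 11502/2765) = 1/(6558 - 11502/2765) = 1/(18121368/2765) = 2765/18121368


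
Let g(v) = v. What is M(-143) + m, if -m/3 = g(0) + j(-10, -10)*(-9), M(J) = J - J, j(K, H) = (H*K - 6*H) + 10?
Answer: 4590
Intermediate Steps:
j(K, H) = 10 - 6*H + H*K (j(K, H) = (-6*H + H*K) + 10 = 10 - 6*H + H*K)
M(J) = 0
m = 4590 (m = -3*(0 + (10 - 6*(-10) - 10*(-10))*(-9)) = -3*(0 + (10 + 60 + 100)*(-9)) = -3*(0 + 170*(-9)) = -3*(0 - 1530) = -3*(-1530) = 4590)
M(-143) + m = 0 + 4590 = 4590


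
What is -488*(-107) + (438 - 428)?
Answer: 52226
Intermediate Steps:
-488*(-107) + (438 - 428) = 52216 + 10 = 52226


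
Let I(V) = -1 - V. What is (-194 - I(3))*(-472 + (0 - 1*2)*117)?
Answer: 134140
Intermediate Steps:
(-194 - I(3))*(-472 + (0 - 1*2)*117) = (-194 - (-1 - 1*3))*(-472 + (0 - 1*2)*117) = (-194 - (-1 - 3))*(-472 + (0 - 2)*117) = (-194 - 1*(-4))*(-472 - 2*117) = (-194 + 4)*(-472 - 234) = -190*(-706) = 134140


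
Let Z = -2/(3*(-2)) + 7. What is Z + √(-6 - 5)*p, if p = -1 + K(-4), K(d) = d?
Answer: 22/3 - 5*I*√11 ≈ 7.3333 - 16.583*I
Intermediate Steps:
p = -5 (p = -1 - 4 = -5)
Z = 22/3 (Z = -2/(-6) + 7 = -2*(-⅙) + 7 = ⅓ + 7 = 22/3 ≈ 7.3333)
Z + √(-6 - 5)*p = 22/3 + √(-6 - 5)*(-5) = 22/3 + √(-11)*(-5) = 22/3 + (I*√11)*(-5) = 22/3 - 5*I*√11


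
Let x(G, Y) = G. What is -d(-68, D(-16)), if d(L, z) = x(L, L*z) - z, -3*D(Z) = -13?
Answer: 217/3 ≈ 72.333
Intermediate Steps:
D(Z) = 13/3 (D(Z) = -⅓*(-13) = 13/3)
d(L, z) = L - z
-d(-68, D(-16)) = -(-68 - 1*13/3) = -(-68 - 13/3) = -1*(-217/3) = 217/3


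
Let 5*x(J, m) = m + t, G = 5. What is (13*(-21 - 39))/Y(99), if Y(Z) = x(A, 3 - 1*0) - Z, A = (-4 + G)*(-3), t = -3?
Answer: 260/33 ≈ 7.8788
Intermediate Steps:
A = -3 (A = (-4 + 5)*(-3) = 1*(-3) = -3)
x(J, m) = -⅗ + m/5 (x(J, m) = (m - 3)/5 = (-3 + m)/5 = -⅗ + m/5)
Y(Z) = -Z (Y(Z) = (-⅗ + (3 - 1*0)/5) - Z = (-⅗ + (3 + 0)/5) - Z = (-⅗ + (⅕)*3) - Z = (-⅗ + ⅗) - Z = 0 - Z = -Z)
(13*(-21 - 39))/Y(99) = (13*(-21 - 39))/((-1*99)) = (13*(-60))/(-99) = -780*(-1/99) = 260/33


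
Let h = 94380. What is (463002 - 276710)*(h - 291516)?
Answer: -36724859712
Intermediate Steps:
(463002 - 276710)*(h - 291516) = (463002 - 276710)*(94380 - 291516) = 186292*(-197136) = -36724859712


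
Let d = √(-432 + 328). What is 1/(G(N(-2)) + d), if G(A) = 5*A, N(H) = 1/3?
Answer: 15/961 - 18*I*√26/961 ≈ 0.015609 - 0.095507*I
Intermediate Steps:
N(H) = ⅓
d = 2*I*√26 (d = √(-104) = 2*I*√26 ≈ 10.198*I)
1/(G(N(-2)) + d) = 1/(5*(⅓) + 2*I*√26) = 1/(5/3 + 2*I*√26)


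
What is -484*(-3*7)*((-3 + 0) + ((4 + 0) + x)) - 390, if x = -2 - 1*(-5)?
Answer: 40266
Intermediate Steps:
x = 3 (x = -2 + 5 = 3)
-484*(-3*7)*((-3 + 0) + ((4 + 0) + x)) - 390 = -484*(-3*7)*((-3 + 0) + ((4 + 0) + 3)) - 390 = -(-10164)*(-3 + (4 + 3)) - 390 = -(-10164)*(-3 + 7) - 390 = -(-10164)*4 - 390 = -484*(-84) - 390 = 40656 - 390 = 40266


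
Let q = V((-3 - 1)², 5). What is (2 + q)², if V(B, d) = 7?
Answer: 81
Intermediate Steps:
q = 7
(2 + q)² = (2 + 7)² = 9² = 81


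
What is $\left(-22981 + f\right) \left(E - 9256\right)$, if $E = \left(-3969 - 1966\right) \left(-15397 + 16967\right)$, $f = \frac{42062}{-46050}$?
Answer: $\frac{4935570858474536}{23025} \approx 2.1436 \cdot 10^{11}$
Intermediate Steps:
$f = - \frac{21031}{23025}$ ($f = 42062 \left(- \frac{1}{46050}\right) = - \frac{21031}{23025} \approx -0.9134$)
$E = -9317950$ ($E = \left(-5935\right) 1570 = -9317950$)
$\left(-22981 + f\right) \left(E - 9256\right) = \left(-22981 - \frac{21031}{23025}\right) \left(-9317950 - 9256\right) = \left(- \frac{529158556}{23025}\right) \left(-9327206\right) = \frac{4935570858474536}{23025}$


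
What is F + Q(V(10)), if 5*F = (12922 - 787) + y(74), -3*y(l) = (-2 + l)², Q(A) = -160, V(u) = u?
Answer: 9607/5 ≈ 1921.4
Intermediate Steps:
y(l) = -(-2 + l)²/3
F = 10407/5 (F = ((12922 - 787) - (-2 + 74)²/3)/5 = (12135 - ⅓*72²)/5 = (12135 - ⅓*5184)/5 = (12135 - 1728)/5 = (⅕)*10407 = 10407/5 ≈ 2081.4)
F + Q(V(10)) = 10407/5 - 160 = 9607/5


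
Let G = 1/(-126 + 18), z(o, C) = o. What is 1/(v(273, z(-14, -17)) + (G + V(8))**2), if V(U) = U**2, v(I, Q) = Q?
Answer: 11664/47598625 ≈ 0.00024505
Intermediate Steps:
G = -1/108 (G = 1/(-108) = -1/108 ≈ -0.0092593)
1/(v(273, z(-14, -17)) + (G + V(8))**2) = 1/(-14 + (-1/108 + 8**2)**2) = 1/(-14 + (-1/108 + 64)**2) = 1/(-14 + (6911/108)**2) = 1/(-14 + 47761921/11664) = 1/(47598625/11664) = 11664/47598625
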